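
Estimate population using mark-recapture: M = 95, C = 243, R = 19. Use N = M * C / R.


N = M * C / R = 95 * 243 / 19 = 23085 / 19 = 1215

1215 individuals


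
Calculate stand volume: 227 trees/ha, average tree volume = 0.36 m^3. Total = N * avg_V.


V_stand = 227 * 0.36 = 81.72 ≈ 81.7 m^3/ha

81.7 m^3/ha


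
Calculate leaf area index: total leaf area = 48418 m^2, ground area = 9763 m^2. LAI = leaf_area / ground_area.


LAI = 48418 / 9763 = 4.9593 ≈ 4.96

4.96


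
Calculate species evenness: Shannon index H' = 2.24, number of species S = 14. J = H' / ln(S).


ln(14) = 2.63906
J = H' / ln(S) = 2.24 / 2.63906 = 0.848787 ≈ 0.8488

0.8488


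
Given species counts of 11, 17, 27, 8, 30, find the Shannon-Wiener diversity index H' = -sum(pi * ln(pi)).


Total N = 11 + 17 + 27 + 8 + 30 = 93
Per-species terms:
  p = 11/93 = 0.118280; ln(p) = -2.134701; p*ln(p) = 0.118280 * (-2.134701) = -0.252492
  p = 17/93 = 0.182796; ln(p) = -1.699385; p*ln(p) = 0.182796 * (-1.699385) = -0.310641
  p = 27/93 = 0.290323; ln(p) = -1.236761; p*ln(p) = 0.290323 * (-1.236761) = -0.359060
  p = 8/93 = 0.086022; ln(p) = -2.453152; p*ln(p) = 0.086022 * (-2.453152) = -0.211025
  p = 30/93 = 0.322581; ln(p) = -1.131401; p*ln(p) = 0.322581 * (-1.131401) = -0.364968
sum(p*ln(p)) = (-0.252492) + (-0.310641) + (-0.359060) + (-0.211025) + (-0.364968) = -1.498186
H' = -(-1.498186) = 1.498186 ≈ 1.4982

1.4982


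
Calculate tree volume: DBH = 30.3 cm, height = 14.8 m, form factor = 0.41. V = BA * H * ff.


(D/200)^2 = (30.3/200)^2 = 0.1515^2 = 0.02295225
BA = 3.141593 * 0.02295225 = 0.0721066 m^2
V = 0.0721066 * 14.8 * 0.41 = 0.437543 ≈ 0.438 m^3

0.438 m^3


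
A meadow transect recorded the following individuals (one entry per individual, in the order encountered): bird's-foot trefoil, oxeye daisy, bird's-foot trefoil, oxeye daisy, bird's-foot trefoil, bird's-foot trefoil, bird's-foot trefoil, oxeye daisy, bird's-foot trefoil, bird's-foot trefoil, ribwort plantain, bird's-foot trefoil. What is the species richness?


Total individuals logged = 12
Distinct species (count of individuals): bird's-foot trefoil (8), oxeye daisy (3), ribwort plantain (1)
Species richness = number of distinct species = 3

3


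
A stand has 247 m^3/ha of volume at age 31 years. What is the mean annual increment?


MAI = 247 / 31 = 7.9677 ≈ 7.97 m^3/ha/yr

7.97 m^3/ha/yr


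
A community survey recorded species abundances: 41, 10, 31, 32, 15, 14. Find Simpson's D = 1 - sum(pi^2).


Total N = 41 + 10 + 31 + 32 + 15 + 14 = 143
Per-species terms:
  p = 41/143 = 0.286713; p^2 = 0.286713^2 = 0.082204
  p = 10/143 = 0.069930; p^2 = 0.069930^2 = 0.004890
  p = 31/143 = 0.216783; p^2 = 0.216783^2 = 0.046995
  p = 32/143 = 0.223776; p^2 = 0.223776^2 = 0.050076
  p = 15/143 = 0.104895; p^2 = 0.104895^2 = 0.011003
  p = 14/143 = 0.097902; p^2 = 0.097902^2 = 0.009585
sum(p^2) = 0.082204 + 0.004890 + 0.046995 + 0.050076 + 0.011003 + 0.009585 = 0.204753
D = 1 - 0.204753 = 0.795247 ≈ 0.7952

0.7952


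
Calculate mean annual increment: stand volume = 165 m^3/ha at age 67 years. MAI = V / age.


MAI = 165 / 67 = 2.4627 ≈ 2.46 m^3/ha/yr

2.46 m^3/ha/yr


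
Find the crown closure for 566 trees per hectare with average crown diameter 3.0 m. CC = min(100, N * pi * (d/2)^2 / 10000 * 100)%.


(d/2)^2 = (3.0/2)^2 = 1.5^2 = 2.25
Crown area = 3.141593 * 2.25 = 7.06858 m^2
N * area / 10000 * 100 = 566 * 7.06858 / 10000 * 100 = 40.0082
CC = min(100, 40.0082) = 40.0082 ≈ 40.0%

40.0%


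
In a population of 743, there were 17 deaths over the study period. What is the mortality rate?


Mortality rate = 17 / 743 = 0.022880 ≈ 0.0229

0.0229


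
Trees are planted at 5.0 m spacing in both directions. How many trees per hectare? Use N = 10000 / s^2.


N = 10000 / 5.0^2 = 10000 / 25 = 400.000 ≈ 400 trees/ha

400 trees/ha


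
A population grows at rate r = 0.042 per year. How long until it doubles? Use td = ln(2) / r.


td = ln(2) / 0.042 = 0.693147 / 0.042 = 16.5035 ≈ 16.5 years

16.5 years


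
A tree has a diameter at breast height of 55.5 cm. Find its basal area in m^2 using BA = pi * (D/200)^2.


D/200 = 55.5/200 = 0.2775 m
(D/200)^2 = 0.2775^2 = 0.07700625
BA = 3.141593 * 0.07700625 = 0.241922 ≈ 0.2419 m^2

0.2419 m^2


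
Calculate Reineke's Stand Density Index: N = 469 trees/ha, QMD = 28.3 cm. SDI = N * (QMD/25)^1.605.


QMD/25 = 28.3/25 = 1.132
(1.132)^1.605 = exp(1.605 * ln(1.132)) = exp(1.605 * 0.123986) = exp(0.198998) = 1.22018
SDI = 469 * 1.22018 = 572.264 ≈ 572

572


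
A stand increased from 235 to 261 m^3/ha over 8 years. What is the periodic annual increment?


PAI = (V2 - V1) / period = (261 - 235) / 8 = 26 / 8 = 3.25 m^3/ha/yr

3.25 m^3/ha/yr


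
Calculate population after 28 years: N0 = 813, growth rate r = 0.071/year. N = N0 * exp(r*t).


r*t = 0.071 * 28 = 1.988
exp(1.988) = 7.30092
N = 813 * 7.30092 = 5935.65 ≈ 5936

5936


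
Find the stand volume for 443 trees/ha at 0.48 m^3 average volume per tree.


V_stand = 443 * 0.48 = 212.64 ≈ 212.6 m^3/ha

212.6 m^3/ha


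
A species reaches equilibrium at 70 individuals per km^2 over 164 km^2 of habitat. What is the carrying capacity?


K = 70 * 164 = 11480 individuals

11480 individuals


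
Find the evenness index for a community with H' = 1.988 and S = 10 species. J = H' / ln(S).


ln(10) = 2.30259
J = H' / ln(S) = 1.988 / 2.30259 = 0.863376 ≈ 0.8634

0.8634


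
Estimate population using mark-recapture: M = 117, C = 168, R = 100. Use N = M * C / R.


N = M * C / R = 117 * 168 / 100 = 19656 / 100 = 196.56 ≈ 197

197 individuals


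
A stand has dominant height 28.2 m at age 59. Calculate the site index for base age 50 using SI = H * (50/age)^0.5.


50/59 = 0.847458
(0.847458)^0.5 = 0.920575
SI = 28.2 * 0.920575 = 25.9602 ≈ 26.0 m

26.0 m


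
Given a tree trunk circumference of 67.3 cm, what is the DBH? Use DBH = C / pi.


DBH = C / pi = 67.3 / 3.141593 = 21.4223 ≈ 21.42 cm

21.42 cm


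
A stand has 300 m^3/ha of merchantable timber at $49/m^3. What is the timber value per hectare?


Value = 300 * 49 = $14700/ha

$14700/ha


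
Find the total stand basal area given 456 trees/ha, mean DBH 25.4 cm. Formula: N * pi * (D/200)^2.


(D/200)^2 = (25.4/200)^2 = 0.127^2 = 0.016129
Individual BA = 3.141593 * 0.016129 = 0.0506708 m^2
Stand BA = 456 * 0.0506708 = 23.1059 ≈ 23.11 m^2/ha

23.11 m^2/ha


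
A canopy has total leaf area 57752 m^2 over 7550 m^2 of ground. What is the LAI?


LAI = 57752 / 7550 = 7.6493 ≈ 7.65

7.65


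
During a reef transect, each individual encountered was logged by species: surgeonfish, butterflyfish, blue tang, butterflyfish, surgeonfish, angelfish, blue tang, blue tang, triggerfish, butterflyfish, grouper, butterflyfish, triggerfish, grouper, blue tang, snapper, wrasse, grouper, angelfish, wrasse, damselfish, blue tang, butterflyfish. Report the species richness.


Total individuals logged = 23
Distinct species (count of individuals): surgeonfish (2), butterflyfish (5), blue tang (5), angelfish (2), triggerfish (2), grouper (3), snapper (1), wrasse (2), damselfish (1)
Species richness = number of distinct species = 9

9


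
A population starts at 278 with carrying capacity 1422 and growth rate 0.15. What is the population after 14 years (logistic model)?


(K - N0)/N0 = (1422 - 278)/278 = 1144/278 = 4.11511
r*t = 0.15 * 14 = 2.1; exp(-2.1) = 0.122456
4.11511 * 0.122456 = 0.503920
1 + 0.503920 = 1.50392
N = 1422 / 1.50392 = 945.529 ≈ 946

946


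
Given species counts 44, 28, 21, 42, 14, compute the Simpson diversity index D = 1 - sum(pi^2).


Total N = 44 + 28 + 21 + 42 + 14 = 149
Per-species terms:
  p = 44/149 = 0.295302; p^2 = 0.295302^2 = 0.087203
  p = 28/149 = 0.187919; p^2 = 0.187919^2 = 0.035314
  p = 21/149 = 0.140940; p^2 = 0.140940^2 = 0.019864
  p = 42/149 = 0.281879; p^2 = 0.281879^2 = 0.079456
  p = 14/149 = 0.093960; p^2 = 0.093960^2 = 0.008828
sum(p^2) = 0.087203 + 0.035314 + 0.019864 + 0.079456 + 0.008828 = 0.230665
D = 1 - 0.230665 = 0.769335 ≈ 0.7693

0.7693


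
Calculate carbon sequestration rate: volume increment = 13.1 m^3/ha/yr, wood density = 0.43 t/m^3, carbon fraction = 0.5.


C = 13.1 * 0.43 * 0.5 = 2.8165 ≈ 2.82 t C/ha/yr

2.82 t C/ha/yr


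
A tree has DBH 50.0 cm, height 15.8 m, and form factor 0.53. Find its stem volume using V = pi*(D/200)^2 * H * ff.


(D/200)^2 = (50.0/200)^2 = 0.25^2 = 0.0625
BA = 3.141593 * 0.0625 = 0.196350 m^2
V = 0.196350 * 15.8 * 0.53 = 1.64423 ≈ 1.644 m^3

1.644 m^3


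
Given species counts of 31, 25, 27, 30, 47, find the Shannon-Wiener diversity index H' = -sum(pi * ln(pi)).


Total N = 31 + 25 + 27 + 30 + 47 = 160
Per-species terms:
  p = 31/160 = 0.193750; ln(p) = -1.641187; p*ln(p) = 0.193750 * (-1.641187) = -0.317980
  p = 25/160 = 0.156250; ln(p) = -1.856298; p*ln(p) = 0.156250 * (-1.856298) = -0.290047
  p = 27/160 = 0.168750; ln(p) = -1.779337; p*ln(p) = 0.168750 * (-1.779337) = -0.300263
  p = 30/160 = 0.187500; ln(p) = -1.673976; p*ln(p) = 0.187500 * (-1.673976) = -0.313871
  p = 47/160 = 0.293750; ln(p) = -1.225026; p*ln(p) = 0.293750 * (-1.225026) = -0.359851
sum(p*ln(p)) = (-0.317980) + (-0.290047) + (-0.300263) + (-0.313871) + (-0.359851) = -1.582012
H' = -(-1.582012) = 1.582012 ≈ 1.5820

1.5820


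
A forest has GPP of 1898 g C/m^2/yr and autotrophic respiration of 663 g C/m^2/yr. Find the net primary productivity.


NPP = GPP - Ra = 1898 - 663 = 1235 g C/m^2/yr

1235 g C/m^2/yr


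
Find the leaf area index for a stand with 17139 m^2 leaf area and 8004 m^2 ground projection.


LAI = 17139 / 8004 = 2.1413 ≈ 2.14

2.14


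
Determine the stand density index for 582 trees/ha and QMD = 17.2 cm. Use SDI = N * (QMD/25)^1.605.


QMD/25 = 17.2/25 = 0.688
(0.688)^1.605 = exp(1.605 * ln(0.688)) = exp(1.605 * (-0.373966)) = exp(-0.600215) = 0.548694
SDI = 582 * 0.548694 = 319.340 ≈ 319

319


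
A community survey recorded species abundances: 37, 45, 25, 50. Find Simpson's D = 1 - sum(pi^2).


Total N = 37 + 45 + 25 + 50 = 157
Per-species terms:
  p = 37/157 = 0.235669; p^2 = 0.235669^2 = 0.055540
  p = 45/157 = 0.286624; p^2 = 0.286624^2 = 0.082153
  p = 25/157 = 0.159236; p^2 = 0.159236^2 = 0.025356
  p = 50/157 = 0.318471; p^2 = 0.318471^2 = 0.101424
sum(p^2) = 0.055540 + 0.082153 + 0.025356 + 0.101424 = 0.264473
D = 1 - 0.264473 = 0.735527 ≈ 0.7355

0.7355


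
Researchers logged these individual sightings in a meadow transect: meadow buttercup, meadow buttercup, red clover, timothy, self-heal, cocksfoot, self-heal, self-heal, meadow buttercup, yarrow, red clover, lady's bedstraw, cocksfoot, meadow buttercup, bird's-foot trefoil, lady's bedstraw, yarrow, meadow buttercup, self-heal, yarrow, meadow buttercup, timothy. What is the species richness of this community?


Total individuals logged = 22
Distinct species (count of individuals): meadow buttercup (6), red clover (2), timothy (2), self-heal (4), cocksfoot (2), yarrow (3), lady's bedstraw (2), bird's-foot trefoil (1)
Species richness = number of distinct species = 8

8


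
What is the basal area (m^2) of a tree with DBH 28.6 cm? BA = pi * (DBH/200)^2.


D/200 = 28.6/200 = 0.143 m
(D/200)^2 = 0.143^2 = 0.020449
BA = 3.141593 * 0.020449 = 0.0642424 ≈ 0.0642 m^2

0.0642 m^2


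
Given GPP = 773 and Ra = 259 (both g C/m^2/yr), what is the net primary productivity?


NPP = GPP - Ra = 773 - 259 = 514 g C/m^2/yr

514 g C/m^2/yr


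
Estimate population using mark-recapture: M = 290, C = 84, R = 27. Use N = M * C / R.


N = M * C / R = 290 * 84 / 27 = 24360 / 27 = 902.22 ≈ 902

902 individuals


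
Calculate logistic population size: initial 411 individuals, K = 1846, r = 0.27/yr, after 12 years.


(K - N0)/N0 = (1846 - 411)/411 = 1435/411 = 3.49148
r*t = 0.27 * 12 = 3.24; exp(-3.24) = 0.0391639
3.49148 * 0.0391639 = 0.136740
1 + 0.136740 = 1.13674
N = 1846 / 1.13674 = 1623.94 ≈ 1624

1624


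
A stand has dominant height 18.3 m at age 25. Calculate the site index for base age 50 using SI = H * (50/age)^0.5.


50/25 = 2.00000
(2.00000)^0.5 = 1.41421
SI = 18.3 * 1.41421 = 25.8800 ≈ 25.9 m

25.9 m


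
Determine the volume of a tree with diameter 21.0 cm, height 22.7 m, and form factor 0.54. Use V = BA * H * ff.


(D/200)^2 = (21.0/200)^2 = 0.105^2 = 0.011025
BA = 3.141593 * 0.011025 = 0.0346361 m^2
V = 0.0346361 * 22.7 * 0.54 = 0.424569 ≈ 0.425 m^3

0.425 m^3


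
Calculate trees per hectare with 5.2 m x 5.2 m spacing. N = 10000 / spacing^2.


N = 10000 / 5.2^2 = 10000 / 27.04 = 369.822 ≈ 370 trees/ha

370 trees/ha


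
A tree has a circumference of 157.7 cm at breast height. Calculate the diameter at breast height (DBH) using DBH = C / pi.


DBH = C / pi = 157.7 / 3.141593 = 50.1975 ≈ 50.20 cm

50.20 cm


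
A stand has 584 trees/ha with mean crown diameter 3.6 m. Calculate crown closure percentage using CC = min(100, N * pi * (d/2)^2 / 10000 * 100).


(d/2)^2 = (3.6/2)^2 = 1.8^2 = 3.24
Crown area = 3.141593 * 3.24 = 10.1788 m^2
N * area / 10000 * 100 = 584 * 10.1788 / 10000 * 100 = 59.4442
CC = min(100, 59.4442) = 59.4442 ≈ 59.4%

59.4%


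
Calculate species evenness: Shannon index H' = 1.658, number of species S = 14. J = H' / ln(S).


ln(14) = 2.63906
J = H' / ln(S) = 1.658 / 2.63906 = 0.628254 ≈ 0.6283

0.6283


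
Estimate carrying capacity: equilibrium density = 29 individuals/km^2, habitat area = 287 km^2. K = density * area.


K = 29 * 287 = 8323 individuals

8323 individuals


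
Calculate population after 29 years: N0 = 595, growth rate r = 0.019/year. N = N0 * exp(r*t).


r*t = 0.019 * 29 = 0.551
exp(0.551) = 1.73499
N = 595 * 1.73499 = 1032.32 ≈ 1032

1032


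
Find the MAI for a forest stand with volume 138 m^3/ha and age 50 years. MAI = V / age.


MAI = 138 / 50 = 2.76 m^3/ha/yr

2.76 m^3/ha/yr


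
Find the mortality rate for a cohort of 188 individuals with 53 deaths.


Mortality rate = 53 / 188 = 0.281915 ≈ 0.2819

0.2819


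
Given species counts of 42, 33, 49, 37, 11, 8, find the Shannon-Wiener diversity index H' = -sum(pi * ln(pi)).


Total N = 42 + 33 + 49 + 37 + 11 + 8 = 180
Per-species terms:
  p = 42/180 = 0.233333; ln(p) = -1.455289; p*ln(p) = 0.233333 * (-1.455289) = -0.339567
  p = 33/180 = 0.183333; ln(p) = -1.696451; p*ln(p) = 0.183333 * (-1.696451) = -0.311015
  p = 49/180 = 0.272222; ln(p) = -1.301137; p*ln(p) = 0.272222 * (-1.301137) = -0.354198
  p = 37/180 = 0.205556; ln(p) = -1.582037; p*ln(p) = 0.205556 * (-1.582037) = -0.325197
  p = 11/180 = 0.061111; ln(p) = -2.795063; p*ln(p) = 0.061111 * (-2.795063) = -0.170809
  p = 8/180 = 0.044444; ln(p) = -3.113525; p*ln(p) = 0.044444 * (-3.113525) = -0.138378
sum(p*ln(p)) = (-0.339567) + (-0.311015) + (-0.354198) + (-0.325197) + (-0.170809) + (-0.138378) = -1.639164
H' = -(-1.639164) = 1.639164 ≈ 1.6392

1.6392


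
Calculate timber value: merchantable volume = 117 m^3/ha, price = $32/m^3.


Value = 117 * 32 = $3744/ha

$3744/ha


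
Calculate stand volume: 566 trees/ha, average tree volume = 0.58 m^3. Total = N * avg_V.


V_stand = 566 * 0.58 = 328.28 ≈ 328.3 m^3/ha

328.3 m^3/ha


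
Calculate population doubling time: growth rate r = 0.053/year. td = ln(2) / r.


td = ln(2) / 0.053 = 0.693147 / 0.053 = 13.0782 ≈ 13.1 years

13.1 years


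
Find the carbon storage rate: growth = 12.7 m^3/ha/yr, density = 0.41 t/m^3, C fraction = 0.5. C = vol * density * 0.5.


C = 12.7 * 0.41 * 0.5 = 2.6035 ≈ 2.60 t C/ha/yr

2.60 t C/ha/yr


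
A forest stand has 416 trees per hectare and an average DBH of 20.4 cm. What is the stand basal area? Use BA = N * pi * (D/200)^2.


(D/200)^2 = (20.4/200)^2 = 0.102^2 = 0.010404
Individual BA = 3.141593 * 0.010404 = 0.0326851 m^2
Stand BA = 416 * 0.0326851 = 13.5970 ≈ 13.60 m^2/ha

13.60 m^2/ha


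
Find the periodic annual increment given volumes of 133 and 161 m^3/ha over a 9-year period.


PAI = (V2 - V1) / period = (161 - 133) / 9 = 28 / 9 = 3.1111 ≈ 3.11 m^3/ha/yr

3.11 m^3/ha/yr


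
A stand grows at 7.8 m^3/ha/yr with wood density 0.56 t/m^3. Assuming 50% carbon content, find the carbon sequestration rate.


C = 7.8 * 0.56 * 0.5 = 2.184 ≈ 2.18 t C/ha/yr

2.18 t C/ha/yr


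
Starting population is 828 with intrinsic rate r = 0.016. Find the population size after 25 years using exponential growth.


r*t = 0.016 * 25 = 0.4
exp(0.4) = 1.49182
N = 828 * 1.49182 = 1235.23 ≈ 1235

1235


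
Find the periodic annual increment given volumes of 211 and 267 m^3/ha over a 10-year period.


PAI = (V2 - V1) / period = (267 - 211) / 10 = 56 / 10 = 5.60 m^3/ha/yr

5.60 m^3/ha/yr


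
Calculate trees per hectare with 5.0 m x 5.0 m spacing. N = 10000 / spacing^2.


N = 10000 / 5.0^2 = 10000 / 25 = 400.000 ≈ 400 trees/ha

400 trees/ha


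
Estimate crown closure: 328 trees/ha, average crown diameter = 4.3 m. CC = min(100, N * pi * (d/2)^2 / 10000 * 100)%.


(d/2)^2 = (4.3/2)^2 = 2.15^2 = 4.6225
Crown area = 3.141593 * 4.6225 = 14.5220 m^2
N * area / 10000 * 100 = 328 * 14.5220 / 10000 * 100 = 47.6322
CC = min(100, 47.6322) = 47.6322 ≈ 47.6%

47.6%


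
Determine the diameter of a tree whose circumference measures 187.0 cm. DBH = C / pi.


DBH = C / pi = 187.0 / 3.141593 = 59.5239 ≈ 59.52 cm

59.52 cm


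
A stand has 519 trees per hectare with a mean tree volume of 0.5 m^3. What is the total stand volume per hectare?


V_stand = 519 * 0.5 = 259.5 m^3/ha

259.5 m^3/ha


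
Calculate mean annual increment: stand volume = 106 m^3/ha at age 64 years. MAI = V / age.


MAI = 106 / 64 = 1.6563 ≈ 1.66 m^3/ha/yr

1.66 m^3/ha/yr


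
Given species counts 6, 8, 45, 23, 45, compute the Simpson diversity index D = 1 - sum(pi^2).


Total N = 6 + 8 + 45 + 23 + 45 = 127
Per-species terms:
  p = 6/127 = 0.047244; p^2 = 0.047244^2 = 0.002232
  p = 8/127 = 0.062992; p^2 = 0.062992^2 = 0.003968
  p = 45/127 = 0.354331; p^2 = 0.354331^2 = 0.125550
  p = 23/127 = 0.181102; p^2 = 0.181102^2 = 0.032798
  p = 45/127 = 0.354331; p^2 = 0.354331^2 = 0.125550
sum(p^2) = 0.002232 + 0.003968 + 0.125550 + 0.032798 + 0.125550 = 0.290098
D = 1 - 0.290098 = 0.709902 ≈ 0.7099

0.7099


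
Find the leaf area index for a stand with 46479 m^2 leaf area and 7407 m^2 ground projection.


LAI = 46479 / 7407 = 6.2750 ≈ 6.28

6.28


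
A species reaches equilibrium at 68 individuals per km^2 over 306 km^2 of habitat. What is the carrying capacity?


K = 68 * 306 = 20808 individuals

20808 individuals


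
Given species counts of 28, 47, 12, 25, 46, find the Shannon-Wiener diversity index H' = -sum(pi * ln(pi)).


Total N = 28 + 47 + 12 + 25 + 46 = 158
Per-species terms:
  p = 28/158 = 0.177215; ln(p) = -1.730392; p*ln(p) = 0.177215 * (-1.730392) = -0.306651
  p = 47/158 = 0.297468; ln(p) = -1.212449; p*ln(p) = 0.297468 * (-1.212449) = -0.360665
  p = 12/158 = 0.075949; ln(p) = -2.577693; p*ln(p) = 0.075949 * (-2.577693) = -0.195773
  p = 25/158 = 0.158228; ln(p) = -1.843718; p*ln(p) = 0.158228 * (-1.843718) = -0.291728
  p = 46/158 = 0.291139; ln(p) = -1.233954; p*ln(p) = 0.291139 * (-1.233954) = -0.359252
sum(p*ln(p)) = (-0.306651) + (-0.360665) + (-0.195773) + (-0.291728) + (-0.359252) = -1.514069
H' = -(-1.514069) = 1.514069 ≈ 1.5141

1.5141


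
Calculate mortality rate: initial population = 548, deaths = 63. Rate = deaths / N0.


Mortality rate = 63 / 548 = 0.114964 ≈ 0.1150

0.1150


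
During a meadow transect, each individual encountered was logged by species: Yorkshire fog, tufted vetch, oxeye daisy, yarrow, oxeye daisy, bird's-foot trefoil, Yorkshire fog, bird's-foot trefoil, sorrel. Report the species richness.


Total individuals logged = 9
Distinct species (count of individuals): Yorkshire fog (2), tufted vetch (1), oxeye daisy (2), yarrow (1), bird's-foot trefoil (2), sorrel (1)
Species richness = number of distinct species = 6

6


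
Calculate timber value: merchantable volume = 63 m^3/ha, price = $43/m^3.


Value = 63 * 43 = $2709/ha

$2709/ha


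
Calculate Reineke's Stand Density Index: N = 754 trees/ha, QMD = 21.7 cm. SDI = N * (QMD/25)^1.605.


QMD/25 = 21.7/25 = 0.868
(0.868)^1.605 = exp(1.605 * ln(0.868)) = exp(1.605 * (-0.141564)) = exp(-0.227210) = 0.796753
SDI = 754 * 0.796753 = 600.752 ≈ 601

601


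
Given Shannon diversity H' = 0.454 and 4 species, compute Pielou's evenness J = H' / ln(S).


ln(4) = 1.38629
J = H' / ln(S) = 0.454 / 1.38629 = 0.327493 ≈ 0.3275

0.3275


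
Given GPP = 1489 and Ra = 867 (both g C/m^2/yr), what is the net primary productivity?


NPP = GPP - Ra = 1489 - 867 = 622 g C/m^2/yr

622 g C/m^2/yr


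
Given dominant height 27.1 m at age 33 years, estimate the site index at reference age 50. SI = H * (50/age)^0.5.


50/33 = 1.51515
(1.51515)^0.5 = 1.23091
SI = 27.1 * 1.23091 = 33.3577 ≈ 33.4 m

33.4 m


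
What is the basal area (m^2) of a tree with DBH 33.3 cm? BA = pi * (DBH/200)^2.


D/200 = 33.3/200 = 0.1665 m
(D/200)^2 = 0.1665^2 = 0.02772225
BA = 3.141593 * 0.02772225 = 0.0870920 ≈ 0.0871 m^2

0.0871 m^2


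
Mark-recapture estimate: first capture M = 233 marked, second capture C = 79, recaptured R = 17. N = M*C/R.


N = M * C / R = 233 * 79 / 17 = 18407 / 17 = 1082.76 ≈ 1083

1083 individuals


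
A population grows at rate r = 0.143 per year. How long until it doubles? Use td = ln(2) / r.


td = ln(2) / 0.143 = 0.693147 / 0.143 = 4.84718 ≈ 4.8 years

4.8 years


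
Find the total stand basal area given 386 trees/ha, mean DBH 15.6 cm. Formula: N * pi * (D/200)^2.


(D/200)^2 = (15.6/200)^2 = 0.078^2 = 0.006084
Individual BA = 3.141593 * 0.006084 = 0.0191135 m^2
Stand BA = 386 * 0.0191135 = 7.37781 ≈ 7.38 m^2/ha

7.38 m^2/ha


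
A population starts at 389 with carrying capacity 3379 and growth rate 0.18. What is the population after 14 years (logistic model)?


(K - N0)/N0 = (3379 - 389)/389 = 2990/389 = 7.68638
r*t = 0.18 * 14 = 2.52; exp(-2.52) = 0.0804596
7.68638 * 0.0804596 = 0.618443
1 + 0.618443 = 1.61844
N = 3379 / 1.61844 = 2087.81 ≈ 2088

2088


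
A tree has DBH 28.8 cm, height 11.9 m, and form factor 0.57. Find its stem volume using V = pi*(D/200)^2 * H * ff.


(D/200)^2 = (28.8/200)^2 = 0.144^2 = 0.020736
BA = 3.141593 * 0.020736 = 0.0651441 m^2
V = 0.0651441 * 11.9 * 0.57 = 0.441872 ≈ 0.442 m^3

0.442 m^3


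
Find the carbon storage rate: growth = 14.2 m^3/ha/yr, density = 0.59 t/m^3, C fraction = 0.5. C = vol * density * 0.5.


C = 14.2 * 0.59 * 0.5 = 4.189 ≈ 4.19 t C/ha/yr

4.19 t C/ha/yr


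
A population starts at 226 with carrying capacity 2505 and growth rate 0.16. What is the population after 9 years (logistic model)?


(K - N0)/N0 = (2505 - 226)/226 = 2279/226 = 10.0841
r*t = 0.16 * 9 = 1.44; exp(-1.44) = 0.236928
10.0841 * 0.236928 = 2.38921
1 + 2.38921 = 3.38921
N = 2505 / 3.38921 = 739.110 ≈ 739

739


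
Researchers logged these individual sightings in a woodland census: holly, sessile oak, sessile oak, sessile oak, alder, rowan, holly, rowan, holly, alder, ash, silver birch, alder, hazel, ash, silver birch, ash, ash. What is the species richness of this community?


Total individuals logged = 18
Distinct species (count of individuals): holly (3), sessile oak (3), alder (3), rowan (2), ash (4), silver birch (2), hazel (1)
Species richness = number of distinct species = 7

7


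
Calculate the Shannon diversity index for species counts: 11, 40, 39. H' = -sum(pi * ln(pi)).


Total N = 11 + 40 + 39 = 90
Per-species terms:
  p = 11/90 = 0.122222; ln(p) = -2.101916; p*ln(p) = 0.122222 * (-2.101916) = -0.256900
  p = 40/90 = 0.444444; ln(p) = -0.810931; p*ln(p) = 0.444444 * (-0.810931) = -0.360413
  p = 39/90 = 0.433333; ln(p) = -0.836249; p*ln(p) = 0.433333 * (-0.836249) = -0.362374
sum(p*ln(p)) = (-0.256900) + (-0.360413) + (-0.362374) = -0.979687
H' = -(-0.979687) = 0.979687 ≈ 0.9797

0.9797


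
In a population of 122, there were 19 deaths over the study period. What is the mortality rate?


Mortality rate = 19 / 122 = 0.155738 ≈ 0.1557

0.1557


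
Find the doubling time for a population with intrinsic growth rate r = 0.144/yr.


td = ln(2) / 0.144 = 0.693147 / 0.144 = 4.81352 ≈ 4.8 years

4.8 years


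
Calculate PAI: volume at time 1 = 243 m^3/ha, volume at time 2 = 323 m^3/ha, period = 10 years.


PAI = (V2 - V1) / period = (323 - 243) / 10 = 80 / 10 = 8.00 m^3/ha/yr

8.00 m^3/ha/yr


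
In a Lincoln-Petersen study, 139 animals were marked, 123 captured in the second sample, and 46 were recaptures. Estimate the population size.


N = M * C / R = 139 * 123 / 46 = 17097 / 46 = 371.67 ≈ 372

372 individuals


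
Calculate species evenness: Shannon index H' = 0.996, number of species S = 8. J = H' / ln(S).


ln(8) = 2.07944
J = H' / ln(S) = 0.996 / 2.07944 = 0.478975 ≈ 0.4790

0.4790


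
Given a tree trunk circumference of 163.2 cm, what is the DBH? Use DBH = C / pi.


DBH = C / pi = 163.2 / 3.141593 = 51.9482 ≈ 51.95 cm

51.95 cm


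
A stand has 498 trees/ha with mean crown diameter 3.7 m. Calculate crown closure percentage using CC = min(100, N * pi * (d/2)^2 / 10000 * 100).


(d/2)^2 = (3.7/2)^2 = 1.85^2 = 3.4225
Crown area = 3.141593 * 3.4225 = 10.7521 m^2
N * area / 10000 * 100 = 498 * 10.7521 / 10000 * 100 = 53.5455
CC = min(100, 53.5455) = 53.5455 ≈ 53.5%

53.5%


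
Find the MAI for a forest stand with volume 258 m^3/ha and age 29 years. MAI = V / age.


MAI = 258 / 29 = 8.8966 ≈ 8.90 m^3/ha/yr

8.90 m^3/ha/yr


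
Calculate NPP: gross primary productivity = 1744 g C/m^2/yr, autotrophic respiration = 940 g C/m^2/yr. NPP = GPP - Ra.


NPP = GPP - Ra = 1744 - 940 = 804 g C/m^2/yr

804 g C/m^2/yr


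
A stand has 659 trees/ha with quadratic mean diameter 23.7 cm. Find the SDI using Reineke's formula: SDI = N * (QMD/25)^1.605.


QMD/25 = 23.7/25 = 0.948
(0.948)^1.605 = exp(1.605 * ln(0.948)) = exp(1.605 * (-0.0534008)) = exp(-0.0857083) = 0.917862
SDI = 659 * 0.917862 = 604.871 ≈ 605

605


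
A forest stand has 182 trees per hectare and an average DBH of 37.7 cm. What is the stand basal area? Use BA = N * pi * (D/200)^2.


(D/200)^2 = (37.7/200)^2 = 0.1885^2 = 0.03553225
Individual BA = 3.141593 * 0.03553225 = 0.111628 m^2
Stand BA = 182 * 0.111628 = 20.3163 ≈ 20.32 m^2/ha

20.32 m^2/ha


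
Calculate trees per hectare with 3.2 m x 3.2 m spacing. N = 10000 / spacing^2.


N = 10000 / 3.2^2 = 10000 / 10.24 = 976.563 ≈ 977 trees/ha

977 trees/ha


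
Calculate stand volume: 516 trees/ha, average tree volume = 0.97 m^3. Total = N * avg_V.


V_stand = 516 * 0.97 = 500.52 ≈ 500.5 m^3/ha

500.5 m^3/ha


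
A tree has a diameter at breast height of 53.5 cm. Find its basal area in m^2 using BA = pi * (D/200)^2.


D/200 = 53.5/200 = 0.2675 m
(D/200)^2 = 0.2675^2 = 0.07155625
BA = 3.141593 * 0.07155625 = 0.224801 ≈ 0.2248 m^2

0.2248 m^2


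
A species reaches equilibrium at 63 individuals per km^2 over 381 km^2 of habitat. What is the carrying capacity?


K = 63 * 381 = 24003 individuals

24003 individuals


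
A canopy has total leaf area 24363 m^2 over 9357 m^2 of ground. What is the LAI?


LAI = 24363 / 9357 = 2.6037 ≈ 2.60

2.60


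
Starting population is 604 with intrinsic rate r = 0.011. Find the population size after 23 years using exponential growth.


r*t = 0.011 * 23 = 0.253
exp(0.253) = 1.28788
N = 604 * 1.28788 = 777.880 ≈ 778

778


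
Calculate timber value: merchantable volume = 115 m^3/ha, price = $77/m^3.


Value = 115 * 77 = $8855/ha

$8855/ha


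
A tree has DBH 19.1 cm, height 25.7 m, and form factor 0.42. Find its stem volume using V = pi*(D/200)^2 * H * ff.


(D/200)^2 = (19.1/200)^2 = 0.0955^2 = 0.00912025
BA = 3.141593 * 0.00912025 = 0.0286521 m^2
V = 0.0286521 * 25.7 * 0.42 = 0.309271 ≈ 0.309 m^3

0.309 m^3


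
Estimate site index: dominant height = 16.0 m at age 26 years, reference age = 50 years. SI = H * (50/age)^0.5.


50/26 = 1.92308
(1.92308)^0.5 = 1.38675
SI = 16.0 * 1.38675 = 22.1880 ≈ 22.2 m

22.2 m


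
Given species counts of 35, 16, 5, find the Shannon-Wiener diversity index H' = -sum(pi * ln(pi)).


Total N = 35 + 16 + 5 = 56
Per-species terms:
  p = 35/56 = 0.625000; ln(p) = -0.470004; p*ln(p) = 0.625000 * (-0.470004) = -0.293753
  p = 16/56 = 0.285714; ln(p) = -1.252764; p*ln(p) = 0.285714 * (-1.252764) = -0.357932
  p = 5/56 = 0.089286; ln(p) = -2.415911; p*ln(p) = 0.089286 * (-2.415911) = -0.215707
sum(p*ln(p)) = (-0.293753) + (-0.357932) + (-0.215707) = -0.867392
H' = -(-0.867392) = 0.867392 ≈ 0.8674

0.8674


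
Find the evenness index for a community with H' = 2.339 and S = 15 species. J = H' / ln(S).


ln(15) = 2.70805
J = H' / ln(S) = 2.339 / 2.70805 = 0.863721 ≈ 0.8637

0.8637


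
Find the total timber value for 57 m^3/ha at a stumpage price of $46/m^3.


Value = 57 * 46 = $2622/ha

$2622/ha


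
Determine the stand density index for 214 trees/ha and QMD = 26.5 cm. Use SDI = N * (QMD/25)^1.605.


QMD/25 = 26.5/25 = 1.06
(1.06)^1.605 = exp(1.605 * ln(1.06)) = exp(1.605 * 0.0582689) = exp(0.0935216) = 1.09803
SDI = 214 * 1.09803 = 234.978 ≈ 235

235


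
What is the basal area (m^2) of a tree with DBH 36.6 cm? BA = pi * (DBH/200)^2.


D/200 = 36.6/200 = 0.183 m
(D/200)^2 = 0.183^2 = 0.033489
BA = 3.141593 * 0.033489 = 0.105209 ≈ 0.1052 m^2

0.1052 m^2


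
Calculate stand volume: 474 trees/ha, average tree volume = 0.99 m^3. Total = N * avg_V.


V_stand = 474 * 0.99 = 469.26 ≈ 469.3 m^3/ha

469.3 m^3/ha


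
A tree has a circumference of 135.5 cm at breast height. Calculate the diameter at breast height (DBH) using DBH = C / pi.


DBH = C / pi = 135.5 / 3.141593 = 43.1310 ≈ 43.13 cm

43.13 cm


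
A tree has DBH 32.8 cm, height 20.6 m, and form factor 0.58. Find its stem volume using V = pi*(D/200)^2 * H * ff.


(D/200)^2 = (32.8/200)^2 = 0.164^2 = 0.026896
BA = 3.141593 * 0.026896 = 0.0844963 m^2
V = 0.0844963 * 20.6 * 0.58 = 1.00956 ≈ 1.010 m^3

1.010 m^3


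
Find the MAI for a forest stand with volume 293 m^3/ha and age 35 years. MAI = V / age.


MAI = 293 / 35 = 8.3714 ≈ 8.37 m^3/ha/yr

8.37 m^3/ha/yr


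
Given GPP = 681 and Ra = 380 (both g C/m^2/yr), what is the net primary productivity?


NPP = GPP - Ra = 681 - 380 = 301 g C/m^2/yr

301 g C/m^2/yr


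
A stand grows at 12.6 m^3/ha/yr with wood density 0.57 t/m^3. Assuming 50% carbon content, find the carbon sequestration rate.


C = 12.6 * 0.57 * 0.5 = 3.591 ≈ 3.59 t C/ha/yr

3.59 t C/ha/yr


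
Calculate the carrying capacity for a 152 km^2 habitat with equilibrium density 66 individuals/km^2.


K = 66 * 152 = 10032 individuals

10032 individuals


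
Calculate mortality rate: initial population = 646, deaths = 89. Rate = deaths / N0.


Mortality rate = 89 / 646 = 0.137771 ≈ 0.1378

0.1378


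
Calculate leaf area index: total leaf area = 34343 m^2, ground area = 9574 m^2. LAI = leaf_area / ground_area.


LAI = 34343 / 9574 = 3.5871 ≈ 3.59

3.59


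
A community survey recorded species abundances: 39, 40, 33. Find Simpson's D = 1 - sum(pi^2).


Total N = 39 + 40 + 33 = 112
Per-species terms:
  p = 39/112 = 0.348214; p^2 = 0.348214^2 = 0.121253
  p = 40/112 = 0.357143; p^2 = 0.357143^2 = 0.127551
  p = 33/112 = 0.294643; p^2 = 0.294643^2 = 0.086814
sum(p^2) = 0.121253 + 0.127551 + 0.086814 = 0.335618
D = 1 - 0.335618 = 0.664382 ≈ 0.6644

0.6644


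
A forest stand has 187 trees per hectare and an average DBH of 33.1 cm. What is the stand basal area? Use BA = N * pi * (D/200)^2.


(D/200)^2 = (33.1/200)^2 = 0.1655^2 = 0.02739025
Individual BA = 3.141593 * 0.02739025 = 0.0860490 m^2
Stand BA = 187 * 0.0860490 = 16.0912 ≈ 16.09 m^2/ha

16.09 m^2/ha


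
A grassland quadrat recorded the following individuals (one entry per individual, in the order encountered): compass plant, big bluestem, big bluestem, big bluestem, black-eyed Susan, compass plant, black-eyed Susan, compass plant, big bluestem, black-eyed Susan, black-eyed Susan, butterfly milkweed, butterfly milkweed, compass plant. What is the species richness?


Total individuals logged = 14
Distinct species (count of individuals): compass plant (4), big bluestem (4), black-eyed Susan (4), butterfly milkweed (2)
Species richness = number of distinct species = 4

4


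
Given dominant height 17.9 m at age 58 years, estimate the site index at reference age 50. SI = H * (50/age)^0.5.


50/58 = 0.862069
(0.862069)^0.5 = 0.928477
SI = 17.9 * 0.928477 = 16.6197 ≈ 16.6 m

16.6 m


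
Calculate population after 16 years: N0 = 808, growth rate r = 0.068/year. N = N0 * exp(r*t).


r*t = 0.068 * 16 = 1.088
exp(1.088) = 2.96833
N = 808 * 2.96833 = 2398.41 ≈ 2398

2398


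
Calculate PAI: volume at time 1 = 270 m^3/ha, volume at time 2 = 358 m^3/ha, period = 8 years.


PAI = (V2 - V1) / period = (358 - 270) / 8 = 88 / 8 = 11.00 m^3/ha/yr

11.00 m^3/ha/yr


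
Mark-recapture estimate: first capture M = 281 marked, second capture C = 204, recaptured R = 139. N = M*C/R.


N = M * C / R = 281 * 204 / 139 = 57324 / 139 = 412.40 ≈ 412

412 individuals


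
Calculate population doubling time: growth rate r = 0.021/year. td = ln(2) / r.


td = ln(2) / 0.021 = 0.693147 / 0.021 = 33.0070 ≈ 33.0 years

33.0 years


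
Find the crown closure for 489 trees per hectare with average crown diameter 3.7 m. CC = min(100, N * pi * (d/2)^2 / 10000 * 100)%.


(d/2)^2 = (3.7/2)^2 = 1.85^2 = 3.4225
Crown area = 3.141593 * 3.4225 = 10.7521 m^2
N * area / 10000 * 100 = 489 * 10.7521 / 10000 * 100 = 52.5778
CC = min(100, 52.5778) = 52.5778 ≈ 52.6%

52.6%


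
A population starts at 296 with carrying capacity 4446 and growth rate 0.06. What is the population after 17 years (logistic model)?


(K - N0)/N0 = (4446 - 296)/296 = 4150/296 = 14.0203
r*t = 0.06 * 17 = 1.02; exp(-1.02) = 0.360595
14.0203 * 0.360595 = 5.05565
1 + 5.05565 = 6.05565
N = 4446 / 6.05565 = 734.190 ≈ 734

734


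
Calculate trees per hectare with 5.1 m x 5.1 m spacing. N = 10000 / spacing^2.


N = 10000 / 5.1^2 = 10000 / 26.01 = 384.468 ≈ 384 trees/ha

384 trees/ha


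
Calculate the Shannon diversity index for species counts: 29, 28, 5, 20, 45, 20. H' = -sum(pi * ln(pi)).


Total N = 29 + 28 + 5 + 20 + 45 + 20 = 147
Per-species terms:
  p = 29/147 = 0.197279; ln(p) = -1.623136; p*ln(p) = 0.197279 * (-1.623136) = -0.320211
  p = 28/147 = 0.190476; ln(p) = -1.658229; p*ln(p) = 0.190476 * (-1.658229) = -0.315853
  p = 5/147 = 0.034014; ln(p) = -3.380983; p*ln(p) = 0.034014 * (-3.380983) = -0.115001
  p = 20/147 = 0.136054; ln(p) = -1.994703; p*ln(p) = 0.136054 * (-1.994703) = -0.271387
  p = 45/147 = 0.306122; ln(p) = -1.183772; p*ln(p) = 0.306122 * (-1.183772) = -0.362379
  p = 20/147 = 0.136054; ln(p) = -1.994703; p*ln(p) = 0.136054 * (-1.994703) = -0.271387
sum(p*ln(p)) = (-0.320211) + (-0.315853) + (-0.115001) + (-0.271387) + (-0.362379) + (-0.271387) = -1.656218
H' = -(-1.656218) = 1.656218 ≈ 1.6562

1.6562


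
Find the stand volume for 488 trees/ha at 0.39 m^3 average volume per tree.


V_stand = 488 * 0.39 = 190.32 ≈ 190.3 m^3/ha

190.3 m^3/ha


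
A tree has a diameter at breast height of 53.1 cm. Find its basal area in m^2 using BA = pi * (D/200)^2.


D/200 = 53.1/200 = 0.2655 m
(D/200)^2 = 0.2655^2 = 0.07049025
BA = 3.141593 * 0.07049025 = 0.221452 ≈ 0.2215 m^2

0.2215 m^2


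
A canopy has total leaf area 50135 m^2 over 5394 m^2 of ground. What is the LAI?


LAI = 50135 / 5394 = 9.2946 ≈ 9.29

9.29


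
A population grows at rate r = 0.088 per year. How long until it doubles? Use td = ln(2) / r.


td = ln(2) / 0.088 = 0.693147 / 0.088 = 7.87667 ≈ 7.9 years

7.9 years


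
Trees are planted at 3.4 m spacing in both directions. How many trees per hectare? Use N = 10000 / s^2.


N = 10000 / 3.4^2 = 10000 / 11.56 = 865.052 ≈ 865 trees/ha

865 trees/ha


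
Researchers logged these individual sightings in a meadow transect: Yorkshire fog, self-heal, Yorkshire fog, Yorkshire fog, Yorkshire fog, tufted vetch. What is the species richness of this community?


Total individuals logged = 6
Distinct species (count of individuals): Yorkshire fog (4), self-heal (1), tufted vetch (1)
Species richness = number of distinct species = 3

3


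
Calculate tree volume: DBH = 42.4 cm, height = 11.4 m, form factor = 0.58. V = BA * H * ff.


(D/200)^2 = (42.4/200)^2 = 0.212^2 = 0.044944
BA = 3.141593 * 0.044944 = 0.141196 m^2
V = 0.141196 * 11.4 * 0.58 = 0.933588 ≈ 0.934 m^3

0.934 m^3


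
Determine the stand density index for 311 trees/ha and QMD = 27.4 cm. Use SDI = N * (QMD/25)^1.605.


QMD/25 = 27.4/25 = 1.096
(1.096)^1.605 = exp(1.605 * ln(1.096)) = exp(1.605 * 0.0916672) = exp(0.147126) = 1.15850
SDI = 311 * 1.15850 = 360.294 ≈ 360

360


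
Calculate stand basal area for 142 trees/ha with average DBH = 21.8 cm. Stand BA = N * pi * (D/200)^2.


(D/200)^2 = (21.8/200)^2 = 0.109^2 = 0.011881
Individual BA = 3.141593 * 0.011881 = 0.0373253 m^2
Stand BA = 142 * 0.0373253 = 5.30019 ≈ 5.30 m^2/ha

5.30 m^2/ha


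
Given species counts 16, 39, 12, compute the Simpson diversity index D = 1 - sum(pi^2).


Total N = 16 + 39 + 12 = 67
Per-species terms:
  p = 16/67 = 0.238806; p^2 = 0.238806^2 = 0.057028
  p = 39/67 = 0.582090; p^2 = 0.582090^2 = 0.338829
  p = 12/67 = 0.179104; p^2 = 0.179104^2 = 0.032078
sum(p^2) = 0.057028 + 0.338829 + 0.032078 = 0.427935
D = 1 - 0.427935 = 0.572065 ≈ 0.5721

0.5721


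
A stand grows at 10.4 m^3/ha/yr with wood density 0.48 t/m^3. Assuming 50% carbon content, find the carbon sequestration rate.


C = 10.4 * 0.48 * 0.5 = 2.496 ≈ 2.50 t C/ha/yr

2.50 t C/ha/yr


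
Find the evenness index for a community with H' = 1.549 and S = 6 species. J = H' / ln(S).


ln(6) = 1.79176
J = H' / ln(S) = 1.549 / 1.79176 = 0.864513 ≈ 0.8645

0.8645


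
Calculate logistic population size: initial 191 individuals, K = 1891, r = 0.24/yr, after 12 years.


(K - N0)/N0 = (1891 - 191)/191 = 1700/191 = 8.90052
r*t = 0.24 * 12 = 2.88; exp(-2.88) = 0.0561348
8.90052 * 0.0561348 = 0.499629
1 + 0.499629 = 1.49963
N = 1891 / 1.49963 = 1260.98 ≈ 1261

1261


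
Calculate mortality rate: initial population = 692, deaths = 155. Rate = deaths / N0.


Mortality rate = 155 / 692 = 0.223988 ≈ 0.2240

0.2240


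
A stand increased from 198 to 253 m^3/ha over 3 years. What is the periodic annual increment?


PAI = (V2 - V1) / period = (253 - 198) / 3 = 55 / 3 = 18.3333 ≈ 18.33 m^3/ha/yr

18.33 m^3/ha/yr


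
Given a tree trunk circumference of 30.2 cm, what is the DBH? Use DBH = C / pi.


DBH = C / pi = 30.2 / 3.141593 = 9.61296 ≈ 9.61 cm

9.61 cm


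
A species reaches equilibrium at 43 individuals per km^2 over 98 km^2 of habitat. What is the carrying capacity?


K = 43 * 98 = 4214 individuals

4214 individuals


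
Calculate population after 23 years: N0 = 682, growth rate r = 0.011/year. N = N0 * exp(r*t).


r*t = 0.011 * 23 = 0.253
exp(0.253) = 1.28788
N = 682 * 1.28788 = 878.334 ≈ 878

878


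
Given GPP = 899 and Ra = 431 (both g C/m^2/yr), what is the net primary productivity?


NPP = GPP - Ra = 899 - 431 = 468 g C/m^2/yr

468 g C/m^2/yr


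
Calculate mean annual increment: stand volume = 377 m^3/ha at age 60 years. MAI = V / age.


MAI = 377 / 60 = 6.2833 ≈ 6.28 m^3/ha/yr

6.28 m^3/ha/yr


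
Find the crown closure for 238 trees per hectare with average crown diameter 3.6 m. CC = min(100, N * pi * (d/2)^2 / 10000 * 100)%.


(d/2)^2 = (3.6/2)^2 = 1.8^2 = 3.24
Crown area = 3.141593 * 3.24 = 10.1788 m^2
N * area / 10000 * 100 = 238 * 10.1788 / 10000 * 100 = 24.2255
CC = min(100, 24.2255) = 24.2255 ≈ 24.2%

24.2%
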